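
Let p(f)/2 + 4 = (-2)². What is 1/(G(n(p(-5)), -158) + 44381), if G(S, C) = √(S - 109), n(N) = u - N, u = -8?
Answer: 44381/1969673278 - 3*I*√13/1969673278 ≈ 2.2532e-5 - 5.4916e-9*I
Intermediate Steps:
p(f) = 0 (p(f) = -8 + 2*(-2)² = -8 + 2*4 = -8 + 8 = 0)
n(N) = -8 - N
G(S, C) = √(-109 + S)
1/(G(n(p(-5)), -158) + 44381) = 1/(√(-109 + (-8 - 1*0)) + 44381) = 1/(√(-109 + (-8 + 0)) + 44381) = 1/(√(-109 - 8) + 44381) = 1/(√(-117) + 44381) = 1/(3*I*√13 + 44381) = 1/(44381 + 3*I*√13)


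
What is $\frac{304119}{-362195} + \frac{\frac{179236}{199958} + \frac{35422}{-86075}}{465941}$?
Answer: $- \frac{22171601971196932977}{26405628480753731825} \approx -0.83965$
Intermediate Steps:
$\frac{304119}{-362195} + \frac{\frac{179236}{199958} + \frac{35422}{-86075}}{465941} = 304119 \left(- \frac{1}{362195}\right) + \left(179236 \cdot \frac{1}{199958} + 35422 \left(- \frac{1}{86075}\right)\right) \frac{1}{465941} = - \frac{304119}{362195} + \left(\frac{89618}{99979} - \frac{35422}{86075}\right) \frac{1}{465941} = - \frac{304119}{362195} + \frac{379310292}{782335675} \cdot \frac{1}{465941} = - \frac{304119}{362195} + \frac{379310292}{364522266745175} = - \frac{22171601971196932977}{26405628480753731825}$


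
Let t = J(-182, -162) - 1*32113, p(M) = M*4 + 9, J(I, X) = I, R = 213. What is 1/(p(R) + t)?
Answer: -1/31434 ≈ -3.1813e-5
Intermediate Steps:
p(M) = 9 + 4*M (p(M) = 4*M + 9 = 9 + 4*M)
t = -32295 (t = -182 - 1*32113 = -182 - 32113 = -32295)
1/(p(R) + t) = 1/((9 + 4*213) - 32295) = 1/((9 + 852) - 32295) = 1/(861 - 32295) = 1/(-31434) = -1/31434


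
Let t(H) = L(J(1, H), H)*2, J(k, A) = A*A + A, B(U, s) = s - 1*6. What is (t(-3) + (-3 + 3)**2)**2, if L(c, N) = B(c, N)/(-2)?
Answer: 81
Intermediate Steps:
B(U, s) = -6 + s (B(U, s) = s - 6 = -6 + s)
J(k, A) = A + A**2 (J(k, A) = A**2 + A = A + A**2)
L(c, N) = 3 - N/2 (L(c, N) = (-6 + N)/(-2) = (-6 + N)*(-1/2) = 3 - N/2)
t(H) = 6 - H (t(H) = (3 - H/2)*2 = 6 - H)
(t(-3) + (-3 + 3)**2)**2 = ((6 - 1*(-3)) + (-3 + 3)**2)**2 = ((6 + 3) + 0**2)**2 = (9 + 0)**2 = 9**2 = 81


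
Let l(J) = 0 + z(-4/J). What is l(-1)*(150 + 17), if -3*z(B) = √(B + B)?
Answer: -334*√2/3 ≈ -157.45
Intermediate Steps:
z(B) = -√2*√B/3 (z(B) = -√(B + B)/3 = -√2*√B/3)
l(J) = -2*√2*√(-1/J)/3 (l(J) = 0 - √2*√(-4/J)/3 = 0 - √2*2*√(-1/J)/3 = 0 - 2*√2*√(-1/J)/3 = -2*√2*√(-1/J)/3)
l(-1)*(150 + 17) = (-2*√2*√(-1/(-1))/3)*(150 + 17) = -2*√2*√(-1*(-1))/3*167 = -2*√2*√1/3*167 = -⅔*√2*1*167 = -2*√2/3*167 = -334*√2/3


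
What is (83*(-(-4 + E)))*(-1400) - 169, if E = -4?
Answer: -929769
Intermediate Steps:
(83*(-(-4 + E)))*(-1400) - 169 = (83*(-(-4 - 4)))*(-1400) - 169 = (83*(-1*(-8)))*(-1400) - 169 = (83*8)*(-1400) - 169 = 664*(-1400) - 169 = -929600 - 169 = -929769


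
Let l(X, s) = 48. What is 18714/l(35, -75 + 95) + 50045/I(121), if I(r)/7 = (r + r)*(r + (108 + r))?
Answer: 92482773/237160 ≈ 389.96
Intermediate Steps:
I(r) = 14*r*(108 + 2*r) (I(r) = 7*((r + r)*(r + (108 + r))) = 7*((2*r)*(108 + 2*r)) = 7*(2*r*(108 + 2*r)) = 14*r*(108 + 2*r))
18714/l(35, -75 + 95) + 50045/I(121) = 18714/48 + 50045/((28*121*(54 + 121))) = 18714*(1/48) + 50045/((28*121*175)) = 3119/8 + 50045/592900 = 3119/8 + 50045*(1/592900) = 3119/8 + 10009/118580 = 92482773/237160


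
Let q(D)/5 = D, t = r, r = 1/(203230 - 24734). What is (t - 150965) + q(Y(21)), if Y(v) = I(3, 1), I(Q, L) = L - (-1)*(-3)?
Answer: -26948433599/178496 ≈ -1.5098e+5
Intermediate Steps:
I(Q, L) = -3 + L (I(Q, L) = L - 1*3 = L - 3 = -3 + L)
r = 1/178496 ≈ 5.6024e-6
t = 1/178496 ≈ 5.6024e-6
Y(v) = -2 (Y(v) = -3 + 1 = -2)
q(D) = 5*D
(t - 150965) + q(Y(21)) = (1/178496 - 150965) + 5*(-2) = -26946648639/178496 - 10 = -26948433599/178496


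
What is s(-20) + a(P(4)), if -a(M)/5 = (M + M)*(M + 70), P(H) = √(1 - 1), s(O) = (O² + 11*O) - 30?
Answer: 150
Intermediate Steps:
s(O) = -30 + O² + 11*O
P(H) = 0 (P(H) = √0 = 0)
a(M) = -10*M*(70 + M) (a(M) = -5*(M + M)*(M + 70) = -5*2*M*(70 + M) = -10*M*(70 + M))
s(-20) + a(P(4)) = (-30 + (-20)² + 11*(-20)) - 10*0*(70 + 0) = (-30 + 400 - 220) - 10*0*70 = 150 + 0 = 150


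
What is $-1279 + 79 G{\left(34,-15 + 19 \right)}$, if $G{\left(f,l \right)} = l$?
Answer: $-963$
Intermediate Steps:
$-1279 + 79 G{\left(34,-15 + 19 \right)} = -1279 + 79 \left(-15 + 19\right) = -1279 + 79 \cdot 4 = -1279 + 316 = -963$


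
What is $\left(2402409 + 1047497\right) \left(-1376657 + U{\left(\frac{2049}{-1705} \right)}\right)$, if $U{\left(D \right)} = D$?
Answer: $- \frac{8097627070290004}{1705} \approx -4.7493 \cdot 10^{12}$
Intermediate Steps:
$\left(2402409 + 1047497\right) \left(-1376657 + U{\left(\frac{2049}{-1705} \right)}\right) = \left(2402409 + 1047497\right) \left(-1376657 + \frac{2049}{-1705}\right) = 3449906 \left(-1376657 + 2049 \left(- \frac{1}{1705}\right)\right) = 3449906 \left(-1376657 - \frac{2049}{1705}\right) = 3449906 \left(- \frac{2347202234}{1705}\right) = - \frac{8097627070290004}{1705}$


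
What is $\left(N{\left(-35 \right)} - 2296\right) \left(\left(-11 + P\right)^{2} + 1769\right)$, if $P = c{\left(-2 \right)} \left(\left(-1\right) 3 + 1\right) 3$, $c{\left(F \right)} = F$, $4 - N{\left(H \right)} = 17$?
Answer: $-4086930$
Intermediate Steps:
$N{\left(H \right)} = -13$ ($N{\left(H \right)} = 4 - 17 = -13$)
$P = 12$ ($P = - 2 \left(\left(-1\right) 3 + 1\right) 3 = - 2 \left(-3 + 1\right) 3 = \left(-2\right) \left(-2\right) 3 = 4 \cdot 3 = 12$)
$\left(N{\left(-35 \right)} - 2296\right) \left(\left(-11 + P\right)^{2} + 1769\right) = \left(-13 - 2296\right) \left(\left(-11 + 12\right)^{2} + 1769\right) = - 2309 \left(1^{2} + 1769\right) = - 2309 \left(1 + 1769\right) = \left(-2309\right) 1770 = -4086930$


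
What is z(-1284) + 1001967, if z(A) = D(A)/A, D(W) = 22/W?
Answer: 825949453187/824328 ≈ 1.0020e+6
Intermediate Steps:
z(A) = 22/A² (z(A) = (22/A)/A = 22/A²)
z(-1284) + 1001967 = 22/(-1284)² + 1001967 = 22*(1/1648656) + 1001967 = 11/824328 + 1001967 = 825949453187/824328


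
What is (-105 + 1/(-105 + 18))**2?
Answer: 83466496/7569 ≈ 11027.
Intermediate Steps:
(-105 + 1/(-105 + 18))**2 = (-105 + 1/(-87))**2 = (-105 - 1/87)**2 = (-9136/87)**2 = 83466496/7569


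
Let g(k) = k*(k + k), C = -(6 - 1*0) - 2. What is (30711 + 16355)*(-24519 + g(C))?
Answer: -1147986806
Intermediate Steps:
C = -8 (C = -(6 + 0) - 2 = -1*6 - 2 = -6 - 2 = -8)
g(k) = 2*k² (g(k) = k*(2*k) = 2*k²)
(30711 + 16355)*(-24519 + g(C)) = (30711 + 16355)*(-24519 + 2*(-8)²) = 47066*(-24519 + 2*64) = 47066*(-24519 + 128) = 47066*(-24391) = -1147986806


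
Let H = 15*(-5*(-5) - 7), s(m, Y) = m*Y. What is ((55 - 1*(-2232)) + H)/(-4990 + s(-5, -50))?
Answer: -2557/4740 ≈ -0.53945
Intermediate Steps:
s(m, Y) = Y*m
H = 270 (H = 15*(25 - 7) = 15*18 = 270)
((55 - 1*(-2232)) + H)/(-4990 + s(-5, -50)) = ((55 - 1*(-2232)) + 270)/(-4990 - 50*(-5)) = ((55 + 2232) + 270)/(-4990 + 250) = (2287 + 270)/(-4740) = 2557*(-1/4740) = -2557/4740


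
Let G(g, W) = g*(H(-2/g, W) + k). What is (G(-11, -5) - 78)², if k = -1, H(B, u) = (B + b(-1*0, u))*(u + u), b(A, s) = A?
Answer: 2209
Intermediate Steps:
H(B, u) = 2*B*u (H(B, u) = (B - 1*0)*(u + u) = (B + 0)*(2*u) = B*(2*u) = 2*B*u)
G(g, W) = g*(-1 - 4*W/g) (G(g, W) = g*(2*(-2/g)*W - 1) = g*(-4*W/g - 1) = g*(-1 - 4*W/g))
(G(-11, -5) - 78)² = ((-1*(-11) - 4*(-5)) - 78)² = ((11 + 20) - 78)² = (31 - 78)² = (-47)² = 2209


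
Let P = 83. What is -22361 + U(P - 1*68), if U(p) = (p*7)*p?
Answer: -20786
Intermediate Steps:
U(p) = 7*p² (U(p) = (7*p)*p = 7*p²)
-22361 + U(P - 1*68) = -22361 + 7*(83 - 1*68)² = -22361 + 7*(83 - 68)² = -22361 + 7*15² = -22361 + 7*225 = -22361 + 1575 = -20786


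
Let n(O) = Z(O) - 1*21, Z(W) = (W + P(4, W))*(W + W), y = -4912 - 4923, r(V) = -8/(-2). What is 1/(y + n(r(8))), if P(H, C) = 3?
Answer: -1/9800 ≈ -0.00010204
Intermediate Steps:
r(V) = 4 (r(V) = -8*(-1/2) = 4)
y = -9835
Z(W) = 2*W*(3 + W) (Z(W) = (W + 3)*(W + W) = (3 + W)*(2*W) = 2*W*(3 + W))
n(O) = -21 + 2*O*(3 + O) (n(O) = 2*O*(3 + O) - 1*21 = 2*O*(3 + O) - 21 = -21 + 2*O*(3 + O))
1/(y + n(r(8))) = 1/(-9835 + (-21 + 2*4*(3 + 4))) = 1/(-9835 + (-21 + 2*4*7)) = 1/(-9835 + (-21 + 56)) = 1/(-9835 + 35) = 1/(-9800) = -1/9800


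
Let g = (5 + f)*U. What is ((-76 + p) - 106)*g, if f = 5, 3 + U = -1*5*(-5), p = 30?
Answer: -33440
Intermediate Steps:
U = 22 (U = -3 - 1*5*(-5) = -3 - 5*(-5) = -3 + 25 = 22)
g = 220 (g = (5 + 5)*22 = 10*22 = 220)
((-76 + p) - 106)*g = ((-76 + 30) - 106)*220 = (-46 - 106)*220 = -152*220 = -33440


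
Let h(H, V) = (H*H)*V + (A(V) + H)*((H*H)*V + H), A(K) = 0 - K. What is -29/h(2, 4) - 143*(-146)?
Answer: 417589/20 ≈ 20879.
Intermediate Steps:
A(K) = -K
h(H, V) = V*H**2 + (H - V)*(H + V*H**2) (h(H, V) = (H*H)*V + (-V + H)*((H*H)*V + H) = H**2*V + (H - V)*(H**2*V + H) = V*H**2 + (H - V)*(V*H**2 + H) = V*H**2 + (H - V)*(H + V*H**2))
-29/h(2, 4) - 143*(-146) = -29*1/(2*(2 - 1*4 + 2*4 + 4*2**2 - 1*2*4**2)) - 143*(-146) = -29*1/(2*(2 - 4 + 8 + 4*4 - 1*2*16)) + 20878 = -29*1/(2*(2 - 4 + 8 + 16 - 32)) + 20878 = -29/(2*(-10)) + 20878 = -29/(-20) + 20878 = -29*(-1/20) + 20878 = 29/20 + 20878 = 417589/20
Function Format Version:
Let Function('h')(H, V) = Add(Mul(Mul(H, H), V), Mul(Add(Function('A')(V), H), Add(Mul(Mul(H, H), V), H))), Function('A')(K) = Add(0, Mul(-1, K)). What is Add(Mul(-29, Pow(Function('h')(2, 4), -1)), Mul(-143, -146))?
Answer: Rational(417589, 20) ≈ 20879.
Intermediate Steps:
Function('A')(K) = Mul(-1, K)
Function('h')(H, V) = Add(Mul(V, Pow(H, 2)), Mul(Add(H, Mul(-1, V)), Add(H, Mul(V, Pow(H, 2))))) (Function('h')(H, V) = Add(Mul(Mul(H, H), V), Mul(Add(Mul(-1, V), H), Add(Mul(Mul(H, H), V), H))) = Add(Mul(Pow(H, 2), V), Mul(Add(H, Mul(-1, V)), Add(Mul(Pow(H, 2), V), H))) = Add(Mul(V, Pow(H, 2)), Mul(Add(H, Mul(-1, V)), Add(Mul(V, Pow(H, 2)), H))) = Add(Mul(V, Pow(H, 2)), Mul(Add(H, Mul(-1, V)), Add(H, Mul(V, Pow(H, 2))))))
Add(Mul(-29, Pow(Function('h')(2, 4), -1)), Mul(-143, -146)) = Add(Mul(-29, Pow(Mul(2, Add(2, Mul(-1, 4), Mul(2, 4), Mul(4, Pow(2, 2)), Mul(-1, 2, Pow(4, 2)))), -1)), Mul(-143, -146)) = Add(Mul(-29, Pow(Mul(2, Add(2, -4, 8, Mul(4, 4), Mul(-1, 2, 16))), -1)), 20878) = Add(Mul(-29, Pow(Mul(2, Add(2, -4, 8, 16, -32)), -1)), 20878) = Add(Mul(-29, Pow(Mul(2, -10), -1)), 20878) = Add(Mul(-29, Pow(-20, -1)), 20878) = Add(Mul(-29, Rational(-1, 20)), 20878) = Add(Rational(29, 20), 20878) = Rational(417589, 20)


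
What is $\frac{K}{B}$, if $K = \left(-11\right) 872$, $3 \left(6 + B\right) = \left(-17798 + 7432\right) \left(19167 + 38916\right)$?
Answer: $\frac{2398}{50174033} \approx 4.7794 \cdot 10^{-5}$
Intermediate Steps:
$B = -200696132$ ($B = -6 + \frac{\left(-17798 + 7432\right) \left(19167 + 38916\right)}{3} = -6 + \frac{\left(-10366\right) 58083}{3} = -6 + \frac{1}{3} \left(-602088378\right) = -6 - 200696126 = -200696132$)
$K = -9592$
$\frac{K}{B} = - \frac{9592}{-200696132} = \left(-9592\right) \left(- \frac{1}{200696132}\right) = \frac{2398}{50174033}$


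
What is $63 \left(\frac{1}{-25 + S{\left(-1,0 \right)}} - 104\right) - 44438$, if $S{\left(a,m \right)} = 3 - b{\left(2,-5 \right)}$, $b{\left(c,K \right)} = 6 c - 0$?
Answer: $- \frac{1733723}{34} \approx -50992.0$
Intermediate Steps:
$b{\left(c,K \right)} = 6 c$ ($b{\left(c,K \right)} = 6 c + 0 = 6 c$)
$S{\left(a,m \right)} = -9$ ($S{\left(a,m \right)} = 3 - 6 \cdot 2 = 3 - 12 = -9$)
$63 \left(\frac{1}{-25 + S{\left(-1,0 \right)}} - 104\right) - 44438 = 63 \left(\frac{1}{-25 - 9} - 104\right) - 44438 = 63 \left(\frac{1}{-34} - 104\right) - 44438 = 63 \left(- \frac{1}{34} - 104\right) - 44438 = 63 \left(- \frac{3537}{34}\right) - 44438 = - \frac{222831}{34} - 44438 = - \frac{1733723}{34}$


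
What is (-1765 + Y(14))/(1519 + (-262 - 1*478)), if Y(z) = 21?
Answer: -1744/779 ≈ -2.2388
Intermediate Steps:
(-1765 + Y(14))/(1519 + (-262 - 1*478)) = (-1765 + 21)/(1519 + (-262 - 1*478)) = -1744/(1519 + (-262 - 478)) = -1744/(1519 - 740) = -1744/779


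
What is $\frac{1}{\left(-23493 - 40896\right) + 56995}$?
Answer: $- \frac{1}{7394} \approx -0.00013524$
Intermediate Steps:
$\frac{1}{\left(-23493 - 40896\right) + 56995} = \frac{1}{-64389 + 56995} = \frac{1}{-7394} = - \frac{1}{7394}$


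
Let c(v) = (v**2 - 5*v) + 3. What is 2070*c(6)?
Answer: 18630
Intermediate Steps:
c(v) = 3 + v**2 - 5*v
2070*c(6) = 2070*(3 + 6**2 - 5*6) = 2070*(3 + 36 - 30) = 2070*9 = 18630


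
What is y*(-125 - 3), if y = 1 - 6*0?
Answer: -128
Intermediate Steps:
y = 1 (y = 1 + 0 = 1)
y*(-125 - 3) = 1*(-125 - 3) = 1*(-128) = -128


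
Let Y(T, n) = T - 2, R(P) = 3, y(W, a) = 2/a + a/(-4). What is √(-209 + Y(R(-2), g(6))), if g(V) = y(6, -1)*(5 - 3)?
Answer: 4*I*√13 ≈ 14.422*I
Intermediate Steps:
y(W, a) = 2/a - a/4 (y(W, a) = 2/a + a*(-¼) = 2/a - a/4)
g(V) = -7/2 (g(V) = (2/(-1) - ¼*(-1))*(5 - 3) = (2*(-1) + ¼)*2 = (-2 + ¼)*2 = -7/4*2 = -7/2)
Y(T, n) = -2 + T
√(-209 + Y(R(-2), g(6))) = √(-209 + (-2 + 3)) = √(-209 + 1) = √(-208) = 4*I*√13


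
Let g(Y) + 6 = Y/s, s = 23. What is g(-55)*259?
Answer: -49987/23 ≈ -2173.3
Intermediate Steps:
g(Y) = -6 + Y/23
g(-55)*259 = (-6 + (1/23)*(-55))*259 = (-6 - 55/23)*259 = -193/23*259 = -49987/23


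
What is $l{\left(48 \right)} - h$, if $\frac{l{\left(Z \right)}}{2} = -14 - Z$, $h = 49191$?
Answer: $-49315$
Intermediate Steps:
$l{\left(Z \right)} = -28 - 2 Z$ ($l{\left(Z \right)} = 2 \left(-14 - Z\right) = -28 - 2 Z$)
$l{\left(48 \right)} - h = \left(-28 - 96\right) - 49191 = -124 - 49191 = -49315$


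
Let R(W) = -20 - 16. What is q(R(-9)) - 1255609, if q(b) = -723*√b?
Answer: -1255609 - 4338*I ≈ -1.2556e+6 - 4338.0*I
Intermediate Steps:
R(W) = -36
q(R(-9)) - 1255609 = -4338*I - 1255609 = -1255609 - 4338*I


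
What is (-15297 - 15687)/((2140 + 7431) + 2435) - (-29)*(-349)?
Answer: -20257285/2001 ≈ -10124.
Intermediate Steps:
(-15297 - 15687)/((2140 + 7431) + 2435) - (-29)*(-349) = -30984/(9571 + 2435) - 1*10121 = -30984/12006 - 10121 = -30984*1/12006 - 10121 = -5164/2001 - 10121 = -20257285/2001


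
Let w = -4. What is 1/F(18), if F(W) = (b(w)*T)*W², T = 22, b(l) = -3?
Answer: -1/21384 ≈ -4.6764e-5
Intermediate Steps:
F(W) = -66*W² (F(W) = (-3*22)*W² = -66*W²)
1/F(18) = 1/(-66*18²) = 1/(-66*324) = 1/(-21384) = -1/21384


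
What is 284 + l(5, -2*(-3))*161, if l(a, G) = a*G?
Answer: 5114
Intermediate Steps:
l(a, G) = G*a
284 + l(5, -2*(-3))*161 = 284 + (-2*(-3)*5)*161 = 284 + (6*5)*161 = 284 + 30*161 = 284 + 4830 = 5114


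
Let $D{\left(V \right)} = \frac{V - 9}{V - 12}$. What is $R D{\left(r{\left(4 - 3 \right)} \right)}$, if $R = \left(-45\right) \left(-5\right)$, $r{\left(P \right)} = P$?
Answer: $\frac{1800}{11} \approx 163.64$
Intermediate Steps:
$D{\left(V \right)} = \frac{-9 + V}{-12 + V}$
$R = 225$
$R D{\left(r{\left(4 - 3 \right)} \right)} = 225 \frac{-9 + \left(4 - 3\right)}{-12 + \left(4 - 3\right)} = 225 \frac{-9 + 1}{-12 + 1} = 225 \frac{1}{-11} \left(-8\right) = 225 \left(\left(- \frac{1}{11}\right) \left(-8\right)\right) = 225 \cdot \frac{8}{11} = \frac{1800}{11}$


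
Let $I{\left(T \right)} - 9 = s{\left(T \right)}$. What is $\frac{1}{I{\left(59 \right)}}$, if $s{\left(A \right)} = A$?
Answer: $\frac{1}{68} \approx 0.014706$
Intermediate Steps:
$I{\left(T \right)} = 9 + T$
$\frac{1}{I{\left(59 \right)}} = \frac{1}{9 + 59} = \frac{1}{68}$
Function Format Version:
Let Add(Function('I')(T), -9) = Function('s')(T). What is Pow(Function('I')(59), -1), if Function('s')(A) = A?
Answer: Rational(1, 68) ≈ 0.014706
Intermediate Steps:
Function('I')(T) = Add(9, T)
Pow(Function('I')(59), -1) = Pow(Add(9, 59), -1) = Pow(68, -1) = Rational(1, 68)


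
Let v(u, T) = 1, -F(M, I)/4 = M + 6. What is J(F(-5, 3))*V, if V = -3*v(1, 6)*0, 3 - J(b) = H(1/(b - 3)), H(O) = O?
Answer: 0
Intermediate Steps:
F(M, I) = -24 - 4*M (F(M, I) = -4*(M + 6) = -4*(6 + M) = -24 - 4*M)
J(b) = 3 - 1/(-3 + b) (J(b) = 3 - 1/(b - 3) = 3 - 1/(-3 + b))
V = 0 (V = -3*1*0 = -3*0 = 0)
J(F(-5, 3))*V = ((-10 + 3*(-24 - 4*(-5)))/(-3 + (-24 - 4*(-5))))*0 = ((-10 + 3*(-24 + 20))/(-3 + (-24 + 20)))*0 = ((-10 + 3*(-4))/(-3 - 4))*0 = ((-10 - 12)/(-7))*0 = -1/7*(-22)*0 = (22/7)*0 = 0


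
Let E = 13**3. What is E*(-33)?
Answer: -72501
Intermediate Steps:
E = 2197
E*(-33) = 2197*(-33) = -72501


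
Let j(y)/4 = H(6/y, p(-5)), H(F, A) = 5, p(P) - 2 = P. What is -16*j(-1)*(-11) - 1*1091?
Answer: 2429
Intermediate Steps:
p(P) = 2 + P
j(y) = 20 (j(y) = 4*5 = 20)
-16*j(-1)*(-11) - 1*1091 = -16*20*(-11) - 1*1091 = -320*(-11) - 1091 = 3520 - 1091 = 2429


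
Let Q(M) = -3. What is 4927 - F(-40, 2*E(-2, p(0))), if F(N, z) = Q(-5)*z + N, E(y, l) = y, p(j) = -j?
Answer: 4955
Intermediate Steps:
F(N, z) = N - 3*z (F(N, z) = -3*z + N = N - 3*z)
4927 - F(-40, 2*E(-2, p(0))) = 4927 - (-40 - 6*(-2)) = 4927 - (-40 - 3*(-4)) = 4927 - (-40 + 12) = 4927 - 1*(-28) = 4927 + 28 = 4955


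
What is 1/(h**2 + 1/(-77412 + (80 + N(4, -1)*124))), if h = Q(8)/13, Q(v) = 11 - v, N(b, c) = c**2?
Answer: 13048152/694703 ≈ 18.782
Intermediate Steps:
h = 3/13 (h = (11 - 1*8)/13 = (11 - 8)*(1/13) = 3*(1/13) = 3/13 ≈ 0.23077)
1/(h**2 + 1/(-77412 + (80 + N(4, -1)*124))) = 1/((3/13)**2 + 1/(-77412 + (80 + (-1)**2*124))) = 1/(9/169 + 1/(-77412 + (80 + 1*124))) = 1/(9/169 + 1/(-77412 + (80 + 124))) = 1/(9/169 + 1/(-77412 + 204)) = 1/(9/169 + 1/(-77208)) = 1/(9/169 - 1/77208) = 1/(694703/13048152) = 13048152/694703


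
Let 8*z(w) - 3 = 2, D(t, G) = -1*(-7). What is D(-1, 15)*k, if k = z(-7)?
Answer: 35/8 ≈ 4.3750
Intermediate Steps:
D(t, G) = 7
z(w) = 5/8 (z(w) = 3/8 + (1/8)*2 = 3/8 + 1/4 = 5/8)
k = 5/8 ≈ 0.62500
D(-1, 15)*k = 7*(5/8) = 35/8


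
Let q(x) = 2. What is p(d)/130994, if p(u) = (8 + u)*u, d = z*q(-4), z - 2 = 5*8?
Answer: 3864/65497 ≈ 0.058995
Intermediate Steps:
z = 42 (z = 2 + 5*8 = 2 + 40 = 42)
d = 84 (d = 42*2 = 84)
p(u) = u*(8 + u)
p(d)/130994 = (84*(8 + 84))/130994 = (84*92)*(1/130994) = 7728*(1/130994) = 3864/65497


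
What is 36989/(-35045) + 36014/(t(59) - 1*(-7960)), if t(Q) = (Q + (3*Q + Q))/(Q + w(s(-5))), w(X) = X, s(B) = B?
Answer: 10448742101/3014816215 ≈ 3.4658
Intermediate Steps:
t(Q) = 5*Q/(-5 + Q) (t(Q) = (Q + (3*Q + Q))/(Q - 5) = (Q + 4*Q)/(-5 + Q) = (5*Q)/(-5 + Q) = 5*Q/(-5 + Q))
36989/(-35045) + 36014/(t(59) - 1*(-7960)) = 36989/(-35045) + 36014/(5*59/(-5 + 59) - 1*(-7960)) = 36989*(-1/35045) + 36014/(5*59/54 + 7960) = -36989/35045 + 36014/(5*59*(1/54) + 7960) = -36989/35045 + 36014/(295/54 + 7960) = -36989/35045 + 36014/(430135/54) = -36989/35045 + 36014*(54/430135) = -36989/35045 + 1944756/430135 = 10448742101/3014816215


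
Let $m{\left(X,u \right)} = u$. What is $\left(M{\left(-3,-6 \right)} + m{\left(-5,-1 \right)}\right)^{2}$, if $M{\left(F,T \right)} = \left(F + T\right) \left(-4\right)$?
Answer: $1225$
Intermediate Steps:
$M{\left(F,T \right)} = - 4 F - 4 T$
$\left(M{\left(-3,-6 \right)} + m{\left(-5,-1 \right)}\right)^{2} = \left(\left(\left(-4\right) \left(-3\right) - -24\right) - 1\right)^{2} = \left(\left(12 + 24\right) - 1\right)^{2} = \left(36 - 1\right)^{2} = 35^{2} = 1225$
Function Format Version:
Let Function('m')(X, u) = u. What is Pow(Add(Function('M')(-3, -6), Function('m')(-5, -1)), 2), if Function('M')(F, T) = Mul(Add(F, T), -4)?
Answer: 1225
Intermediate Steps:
Function('M')(F, T) = Add(Mul(-4, F), Mul(-4, T))
Pow(Add(Function('M')(-3, -6), Function('m')(-5, -1)), 2) = Pow(Add(Add(Mul(-4, -3), Mul(-4, -6)), -1), 2) = Pow(Add(Add(12, 24), -1), 2) = Pow(Add(36, -1), 2) = Pow(35, 2) = 1225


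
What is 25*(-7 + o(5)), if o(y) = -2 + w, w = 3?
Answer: -150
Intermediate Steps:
o(y) = 1 (o(y) = -2 + 3 = 1)
25*(-7 + o(5)) = 25*(-7 + 1) = 25*(-6) = -150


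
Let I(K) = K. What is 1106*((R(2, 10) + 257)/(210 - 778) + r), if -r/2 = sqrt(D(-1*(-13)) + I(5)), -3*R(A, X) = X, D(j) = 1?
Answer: -420833/852 - 2212*sqrt(6) ≈ -5912.2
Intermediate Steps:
R(A, X) = -X/3
r = -2*sqrt(6) (r = -2*sqrt(1 + 5) = -2*sqrt(6) ≈ -4.8990)
1106*((R(2, 10) + 257)/(210 - 778) + r) = 1106*((-1/3*10 + 257)/(210 - 778) - 2*sqrt(6)) = 1106*((-10/3 + 257)/(-568) - 2*sqrt(6)) = 1106*((761/3)*(-1/568) - 2*sqrt(6)) = 1106*(-761/1704 - 2*sqrt(6)) = -420833/852 - 2212*sqrt(6)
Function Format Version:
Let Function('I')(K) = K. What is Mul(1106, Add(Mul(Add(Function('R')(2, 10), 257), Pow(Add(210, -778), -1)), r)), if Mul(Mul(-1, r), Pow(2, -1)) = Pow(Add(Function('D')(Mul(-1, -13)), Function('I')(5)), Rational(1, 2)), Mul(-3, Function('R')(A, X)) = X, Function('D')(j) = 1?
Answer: Add(Rational(-420833, 852), Mul(-2212, Pow(6, Rational(1, 2)))) ≈ -5912.2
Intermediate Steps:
Function('R')(A, X) = Mul(Rational(-1, 3), X)
r = Mul(-2, Pow(6, Rational(1, 2))) (r = Mul(-2, Pow(Add(1, 5), Rational(1, 2))) = Mul(-2, Pow(6, Rational(1, 2))) ≈ -4.8990)
Mul(1106, Add(Mul(Add(Function('R')(2, 10), 257), Pow(Add(210, -778), -1)), r)) = Mul(1106, Add(Mul(Add(Mul(Rational(-1, 3), 10), 257), Pow(Add(210, -778), -1)), Mul(-2, Pow(6, Rational(1, 2))))) = Mul(1106, Add(Mul(Add(Rational(-10, 3), 257), Pow(-568, -1)), Mul(-2, Pow(6, Rational(1, 2))))) = Mul(1106, Add(Mul(Rational(761, 3), Rational(-1, 568)), Mul(-2, Pow(6, Rational(1, 2))))) = Mul(1106, Add(Rational(-761, 1704), Mul(-2, Pow(6, Rational(1, 2))))) = Add(Rational(-420833, 852), Mul(-2212, Pow(6, Rational(1, 2))))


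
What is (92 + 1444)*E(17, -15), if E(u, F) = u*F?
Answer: -391680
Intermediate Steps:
E(u, F) = F*u
(92 + 1444)*E(17, -15) = (92 + 1444)*(-15*17) = 1536*(-255) = -391680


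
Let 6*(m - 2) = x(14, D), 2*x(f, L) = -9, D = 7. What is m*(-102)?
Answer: -255/2 ≈ -127.50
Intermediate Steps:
x(f, L) = -9/2 (x(f, L) = (½)*(-9) = -9/2)
m = 5/4 (m = 2 + (⅙)*(-9/2) = 2 - ¾ = 5/4 ≈ 1.2500)
m*(-102) = (5/4)*(-102) = -255/2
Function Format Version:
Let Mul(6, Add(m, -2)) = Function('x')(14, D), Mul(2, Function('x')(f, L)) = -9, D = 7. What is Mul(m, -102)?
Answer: Rational(-255, 2) ≈ -127.50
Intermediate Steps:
Function('x')(f, L) = Rational(-9, 2) (Function('x')(f, L) = Mul(Rational(1, 2), -9) = Rational(-9, 2))
m = Rational(5, 4) (m = Add(2, Mul(Rational(1, 6), Rational(-9, 2))) = Add(2, Rational(-3, 4)) = Rational(5, 4) ≈ 1.2500)
Mul(m, -102) = Mul(Rational(5, 4), -102) = Rational(-255, 2)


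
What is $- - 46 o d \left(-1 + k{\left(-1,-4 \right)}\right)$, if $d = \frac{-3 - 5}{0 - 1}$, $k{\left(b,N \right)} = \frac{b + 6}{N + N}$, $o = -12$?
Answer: $7176$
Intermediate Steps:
$k{\left(b,N \right)} = \frac{6 + b}{2 N}$
$d = 8$ ($d = - \frac{8}{-1} = \left(-8\right) \left(-1\right) = 8$)
$- - 46 o d \left(-1 + k{\left(-1,-4 \right)}\right) = - \left(-46\right) \left(-12\right) 8 \left(-1 + \frac{6 - 1}{2 \left(-4\right)}\right) = - 552 \cdot 8 \left(-1 + \frac{1}{2} \left(- \frac{1}{4}\right) 5\right) = - 552 \cdot 8 \left(-1 - \frac{5}{8}\right) = - 552 \cdot 8 \left(- \frac{13}{8}\right) = - 552 \left(-13\right) = \left(-1\right) \left(-7176\right) = 7176$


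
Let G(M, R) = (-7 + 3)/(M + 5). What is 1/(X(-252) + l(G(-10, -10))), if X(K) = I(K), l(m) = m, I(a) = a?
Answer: -5/1256 ≈ -0.0039809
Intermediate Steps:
G(M, R) = -4/(5 + M)
X(K) = K
1/(X(-252) + l(G(-10, -10))) = 1/(-252 - 4/(5 - 10)) = 1/(-252 - 4/(-5)) = 1/(-252 - 4*(-1/5)) = 1/(-252 + 4/5) = 1/(-1256/5) = -5/1256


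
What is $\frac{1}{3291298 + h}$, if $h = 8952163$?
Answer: $\frac{1}{12243461} \approx 8.1676 \cdot 10^{-8}$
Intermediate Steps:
$\frac{1}{3291298 + h} = \frac{1}{3291298 + 8952163} = \frac{1}{12243461}$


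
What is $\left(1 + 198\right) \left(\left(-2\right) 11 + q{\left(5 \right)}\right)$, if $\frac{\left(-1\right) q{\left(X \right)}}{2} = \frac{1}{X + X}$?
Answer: $- \frac{22089}{5} \approx -4417.8$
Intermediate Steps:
$q{\left(X \right)} = - \frac{1}{X}$ ($q{\left(X \right)} = - \frac{2}{X + X} = - \frac{2}{2 X} = - 2 \frac{1}{2 X} = - \frac{1}{X}$)
$\left(1 + 198\right) \left(\left(-2\right) 11 + q{\left(5 \right)}\right) = \left(1 + 198\right) \left(\left(-2\right) 11 - \frac{1}{5}\right) = 199 \left(-22 - \frac{1}{5}\right) = 199 \left(- \frac{111}{5}\right) = - \frac{22089}{5}$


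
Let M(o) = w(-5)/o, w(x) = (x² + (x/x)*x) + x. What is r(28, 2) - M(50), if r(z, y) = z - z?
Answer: -3/10 ≈ -0.30000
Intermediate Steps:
w(x) = x² + 2*x (w(x) = (x² + 1*x) + x = (x² + x) + x = (x + x²) + x = x² + 2*x)
M(o) = 15/o (M(o) = (-5*(2 - 5))/o = (-5*(-3))/o = 15/o)
r(z, y) = 0
r(28, 2) - M(50) = 0 - 15/50 = 0 - 1*3/10 = 0 - 3/10 = -3/10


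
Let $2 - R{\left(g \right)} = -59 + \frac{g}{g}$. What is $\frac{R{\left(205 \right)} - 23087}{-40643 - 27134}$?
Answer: $\frac{23027}{67777} \approx 0.33975$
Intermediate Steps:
$R{\left(g \right)} = 60$ ($R{\left(g \right)} = 2 - \left(-59 + \frac{g}{g}\right) = 2 - \left(-59 + 1\right) = 2 - -58 = 2 + 58 = 60$)
$\frac{R{\left(205 \right)} - 23087}{-40643 - 27134} = \frac{60 - 23087}{-40643 - 27134} = - \frac{23027}{-67777} = \left(-23027\right) \left(- \frac{1}{67777}\right) = \frac{23027}{67777}$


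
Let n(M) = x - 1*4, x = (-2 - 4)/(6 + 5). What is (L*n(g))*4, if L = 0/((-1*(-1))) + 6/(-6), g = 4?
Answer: 200/11 ≈ 18.182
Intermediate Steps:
x = -6/11 ≈ -0.54545
n(M) = -50/11 (n(M) = -6/11 - 1*4 = -6/11 - 4 = -50/11)
L = -1 (L = 0/1 + 6*(-⅙) = 0*1 - 1 = 0 - 1 = -1)
(L*n(g))*4 = -1*(-50/11)*4 = (50/11)*4 = 200/11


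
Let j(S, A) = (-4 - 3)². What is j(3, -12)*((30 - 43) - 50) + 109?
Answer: -2978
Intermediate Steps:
j(S, A) = 49 (j(S, A) = (-7)² = 49)
j(3, -12)*((30 - 43) - 50) + 109 = 49*((30 - 43) - 50) + 109 = 49*(-13 - 50) + 109 = 49*(-63) + 109 = -3087 + 109 = -2978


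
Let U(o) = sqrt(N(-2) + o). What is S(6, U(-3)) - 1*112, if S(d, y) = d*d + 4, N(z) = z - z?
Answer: -72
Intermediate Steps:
N(z) = 0
U(o) = sqrt(o) (U(o) = sqrt(0 + o) = sqrt(o))
S(d, y) = 4 + d**2 (S(d, y) = d**2 + 4 = 4 + d**2)
S(6, U(-3)) - 1*112 = (4 + 6**2) - 1*112 = (4 + 36) - 112 = 40 - 112 = -72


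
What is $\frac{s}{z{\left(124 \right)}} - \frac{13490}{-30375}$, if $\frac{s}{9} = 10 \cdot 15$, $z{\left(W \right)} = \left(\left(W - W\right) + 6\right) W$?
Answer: $\frac{1701427}{753300} \approx 2.2586$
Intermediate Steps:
$z{\left(W \right)} = 6 W$ ($z{\left(W \right)} = \left(0 + 6\right) W = 6 W$)
$s = 1350$ ($s = 9 \cdot 10 \cdot 15 = 9 \cdot 150 = 1350$)
$\frac{s}{z{\left(124 \right)}} - \frac{13490}{-30375} = \frac{1350}{6 \cdot 124} - \frac{13490}{-30375} = \frac{1350}{744} - - \frac{2698}{6075} = 1350 \cdot \frac{1}{744} + \frac{2698}{6075} = \frac{225}{124} + \frac{2698}{6075} = \frac{1701427}{753300}$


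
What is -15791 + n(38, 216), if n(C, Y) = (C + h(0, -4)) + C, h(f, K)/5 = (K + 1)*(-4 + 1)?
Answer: -15670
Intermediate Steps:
h(f, K) = -15 - 15*K (h(f, K) = 5*((K + 1)*(-4 + 1)) = 5*((1 + K)*(-3)) = 5*(-3 - 3*K) = -15 - 15*K)
n(C, Y) = 45 + 2*C (n(C, Y) = (C + (-15 - 15*(-4))) + C = (C + (-15 + 60)) + C = (C + 45) + C = (45 + C) + C = 45 + 2*C)
-15791 + n(38, 216) = -15791 + (45 + 2*38) = -15791 + (45 + 76) = -15791 + 121 = -15670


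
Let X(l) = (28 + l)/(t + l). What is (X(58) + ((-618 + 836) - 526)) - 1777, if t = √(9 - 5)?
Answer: -62507/30 ≈ -2083.6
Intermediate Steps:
t = 2 (t = √4 = 2)
X(l) = (28 + l)/(2 + l)
(X(58) + ((-618 + 836) - 526)) - 1777 = ((28 + 58)/(2 + 58) + ((-618 + 836) - 526)) - 1777 = (86/60 + (218 - 526)) - 1777 = ((1/60)*86 - 308) - 1777 = (43/30 - 308) - 1777 = -9197/30 - 1777 = -62507/30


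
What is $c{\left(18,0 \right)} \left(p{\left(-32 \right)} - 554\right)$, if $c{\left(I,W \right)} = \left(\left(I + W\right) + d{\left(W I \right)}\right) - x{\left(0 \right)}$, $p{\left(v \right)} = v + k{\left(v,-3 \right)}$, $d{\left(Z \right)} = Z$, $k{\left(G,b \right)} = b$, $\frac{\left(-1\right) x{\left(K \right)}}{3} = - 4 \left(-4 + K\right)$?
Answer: $-38874$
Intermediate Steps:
$x{\left(K \right)} = -48 + 12 K$ ($x{\left(K \right)} = - 3 \left(- 4 \left(-4 + K\right)\right) = - 3 \left(16 - 4 K\right) = -48 + 12 K$)
$p{\left(v \right)} = -3 + v$ ($p{\left(v \right)} = v - 3 = -3 + v$)
$c{\left(I,W \right)} = 48 + I + W + I W$ ($c{\left(I,W \right)} = \left(\left(I + W\right) + W I\right) - \left(-48 + 12 \cdot 0\right) = \left(\left(I + W\right) + I W\right) - \left(-48 + 0\right) = \left(I + W + I W\right) - -48 = \left(I + W + I W\right) + 48 = 48 + I + W + I W$)
$c{\left(18,0 \right)} \left(p{\left(-32 \right)} - 554\right) = \left(48 + 18 + 0 + 18 \cdot 0\right) \left(\left(-3 - 32\right) - 554\right) = \left(48 + 18 + 0 + 0\right) \left(-35 - 554\right) = 66 \left(-589\right) = -38874$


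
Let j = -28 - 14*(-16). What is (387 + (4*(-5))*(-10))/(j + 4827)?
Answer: 587/5023 ≈ 0.11686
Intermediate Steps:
j = 196 (j = -28 + 224 = 196)
(387 + (4*(-5))*(-10))/(j + 4827) = (387 + (4*(-5))*(-10))/(196 + 4827) = (387 - 20*(-10))/5023 = (387 + 200)*(1/5023) = 587*(1/5023) = 587/5023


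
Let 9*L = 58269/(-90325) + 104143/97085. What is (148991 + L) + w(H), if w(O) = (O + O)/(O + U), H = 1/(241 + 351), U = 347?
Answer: 2147155814556640303/14411307593925 ≈ 1.4899e+5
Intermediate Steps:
H = 1/592 ≈ 0.0016892
L = 749934122/15784564725 (L = (58269/(-90325) + 104143/97085)/9 = (58269*(-1/90325) + 104143*(1/97085))/9 = (-58269/90325 + 104143/97085)/9 = (1/9)*(749934122/1753840525) = 749934122/15784564725 ≈ 0.047511)
w(O) = 2*O/(347 + O) (w(O) = (O + O)/(O + 347) = (2*O)/(347 + O) = 2*O/(347 + O))
(148991 + L) + w(H) = (148991 + 749934122/15784564725) + 2*(1/592)/(347 + 1/592) = 2351758832876597/15784564725 + 2*(1/592)/(205425/592) = 2351758832876597/15784564725 + 2*(1/592)*(592/205425) = 2351758832876597/15784564725 + 2/205425 = 2147155814556640303/14411307593925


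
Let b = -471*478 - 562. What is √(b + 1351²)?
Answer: √1599501 ≈ 1264.7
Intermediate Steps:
b = -225700 (b = -225138 - 562 = -225700)
√(b + 1351²) = √(-225700 + 1351²) = √(-225700 + 1825201) = √1599501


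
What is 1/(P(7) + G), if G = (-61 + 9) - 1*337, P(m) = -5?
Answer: -1/394 ≈ -0.0025381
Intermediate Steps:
G = -389 (G = -52 - 337 = -389)
1/(P(7) + G) = 1/(-5 - 389) = 1/(-394) = -1/394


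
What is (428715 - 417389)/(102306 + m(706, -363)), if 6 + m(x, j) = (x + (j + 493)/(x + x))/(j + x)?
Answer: 2742681508/24773261901 ≈ 0.11071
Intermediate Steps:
m(x, j) = -6 + (x + (493 + j)/(2*x))/(j + x) (m(x, j) = -6 + (x + (j + 493)/(x + x))/(j + x) = -6 + (x + (493 + j)/((2*x)))/(j + x) = -6 + (x + (493 + j)*(1/(2*x)))/(j + x) = -6 + (x + (493 + j)/(2*x))/(j + x))
(428715 - 417389)/(102306 + m(706, -363)) = (428715 - 417389)/(102306 + (½)*(493 - 363 - 10*706² - 12*(-363)*706)/(706*(-363 + 706))) = 11326/(102306 + (½)*(1/706)*(493 - 363 - 10*498436 + 3075336)/343) = 11326/(102306 + (½)*(1/706)*(1/343)*(493 - 363 - 4984360 + 3075336)) = 11326/(102306 + (½)*(1/706)*(1/343)*(-1908894)) = 11326/(102306 - 954447/242158) = 11326/(24773261901/242158) = 11326*(242158/24773261901) = 2742681508/24773261901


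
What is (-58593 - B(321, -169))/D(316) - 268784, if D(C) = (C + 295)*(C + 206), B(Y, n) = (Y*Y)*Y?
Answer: -14293273547/53157 ≈ -2.6889e+5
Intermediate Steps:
B(Y, n) = Y³ (B(Y, n) = Y²*Y = Y³)
D(C) = (206 + C)*(295 + C) (D(C) = (295 + C)*(206 + C) = (206 + C)*(295 + C))
(-58593 - B(321, -169))/D(316) - 268784 = (-58593 - 1*321³)/(60770 + 316² + 501*316) - 268784 = (-58593 - 1*33076161)/(60770 + 99856 + 158316) - 268784 = (-58593 - 33076161)/318942 - 268784 = -33134754*1/318942 - 268784 = -5522459/53157 - 268784 = -14293273547/53157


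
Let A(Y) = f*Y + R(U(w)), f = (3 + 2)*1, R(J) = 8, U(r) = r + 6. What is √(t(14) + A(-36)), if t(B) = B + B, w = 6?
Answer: 12*I ≈ 12.0*I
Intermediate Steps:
U(r) = 6 + r
t(B) = 2*B
f = 5 (f = 5*1 = 5)
A(Y) = 8 + 5*Y (A(Y) = 5*Y + 8 = 8 + 5*Y)
√(t(14) + A(-36)) = √(2*14 + (8 + 5*(-36))) = √(28 + (8 - 180)) = √(28 - 172) = √(-144) = 12*I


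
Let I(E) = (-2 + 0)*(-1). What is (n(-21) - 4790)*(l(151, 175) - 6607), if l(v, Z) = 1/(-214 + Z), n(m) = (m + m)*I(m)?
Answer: 1255903076/39 ≈ 3.2203e+7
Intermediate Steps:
I(E) = 2 (I(E) = -2*(-1) = 2)
n(m) = 4*m (n(m) = (m + m)*2 = (2*m)*2 = 4*m)
(n(-21) - 4790)*(l(151, 175) - 6607) = (4*(-21) - 4790)*(1/(-214 + 175) - 6607) = (-84 - 4790)*(1/(-39) - 6607) = -4874*(-1/39 - 6607) = -4874*(-257674/39) = 1255903076/39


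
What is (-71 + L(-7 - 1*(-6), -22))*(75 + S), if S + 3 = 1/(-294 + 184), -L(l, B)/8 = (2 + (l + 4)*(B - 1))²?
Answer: -284949377/110 ≈ -2.5904e+6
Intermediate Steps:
L(l, B) = -8*(2 + (-1 + B)*(4 + l))² (L(l, B) = -8*(2 + (l + 4)*(B - 1))² = -8*(2 + (4 + l)*(-1 + B))² = -8*(2 + (-1 + B)*(4 + l))²)
S = -331/110 (S = -3 + 1/(-294 + 184) = -3 + 1/(-110) = -3 - 1/110 = -331/110 ≈ -3.0091)
(-71 + L(-7 - 1*(-6), -22))*(75 + S) = (-71 - 8*(-2 - (-7 - 1*(-6)) + 4*(-22) - 22*(-7 - 1*(-6)))²)*(75 - 331/110) = (-71 - 8*(-2 - (-7 + 6) - 88 - 22*(-7 + 6))²)*(7919/110) = (-71 - 8*(-2 - 1*(-1) - 88 - 22*(-1))²)*(7919/110) = (-71 - 8*(-2 + 1 - 88 + 22)²)*(7919/110) = (-71 - 8*(-67)²)*(7919/110) = (-71 - 8*4489)*(7919/110) = (-71 - 35912)*(7919/110) = -35983*7919/110 = -284949377/110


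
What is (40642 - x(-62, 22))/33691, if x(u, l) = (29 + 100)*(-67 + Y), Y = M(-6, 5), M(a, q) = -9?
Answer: 50446/33691 ≈ 1.4973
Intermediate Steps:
Y = -9
x(u, l) = -9804 (x(u, l) = (29 + 100)*(-67 - 9) = 129*(-76) = -9804)
(40642 - x(-62, 22))/33691 = (40642 - 1*(-9804))/33691 = (40642 + 9804)*(1/33691) = 50446*(1/33691) = 50446/33691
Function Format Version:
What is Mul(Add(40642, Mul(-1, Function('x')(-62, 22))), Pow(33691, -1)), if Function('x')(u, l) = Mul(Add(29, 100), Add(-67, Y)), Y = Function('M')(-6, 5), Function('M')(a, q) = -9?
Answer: Rational(50446, 33691) ≈ 1.4973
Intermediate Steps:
Y = -9
Function('x')(u, l) = -9804 (Function('x')(u, l) = Mul(Add(29, 100), Add(-67, -9)) = Mul(129, -76) = -9804)
Mul(Add(40642, Mul(-1, Function('x')(-62, 22))), Pow(33691, -1)) = Mul(Add(40642, Mul(-1, -9804)), Pow(33691, -1)) = Mul(Add(40642, 9804), Rational(1, 33691)) = Mul(50446, Rational(1, 33691)) = Rational(50446, 33691)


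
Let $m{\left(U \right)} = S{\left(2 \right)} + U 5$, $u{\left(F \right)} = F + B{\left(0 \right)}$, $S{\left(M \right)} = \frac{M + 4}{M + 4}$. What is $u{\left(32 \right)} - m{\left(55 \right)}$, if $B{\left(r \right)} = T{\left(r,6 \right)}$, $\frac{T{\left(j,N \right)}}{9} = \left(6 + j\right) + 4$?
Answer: $-154$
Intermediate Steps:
$T{\left(j,N \right)} = 90 + 9 j$ ($T{\left(j,N \right)} = 9 \left(\left(6 + j\right) + 4\right) = 9 \left(10 + j\right) = 90 + 9 j$)
$B{\left(r \right)} = 90 + 9 r$
$S{\left(M \right)} = 1$ ($S{\left(M \right)} = \frac{4 + M}{4 + M} = 1$)
$u{\left(F \right)} = 90 + F$ ($u{\left(F \right)} = F + \left(90 + 9 \cdot 0\right) = F + \left(90 + 0\right) = F + 90 = 90 + F$)
$m{\left(U \right)} = 1 + 5 U$ ($m{\left(U \right)} = 1 + U 5 = 1 + 5 U$)
$u{\left(32 \right)} - m{\left(55 \right)} = \left(90 + 32\right) - \left(1 + 5 \cdot 55\right) = 122 - \left(1 + 275\right) = 122 - 276 = -154$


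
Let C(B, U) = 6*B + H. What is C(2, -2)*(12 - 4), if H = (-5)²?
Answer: 296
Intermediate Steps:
H = 25
C(B, U) = 25 + 6*B (C(B, U) = 6*B + 25 = 25 + 6*B)
C(2, -2)*(12 - 4) = (25 + 6*2)*(12 - 4) = (25 + 12)*8 = 37*8 = 296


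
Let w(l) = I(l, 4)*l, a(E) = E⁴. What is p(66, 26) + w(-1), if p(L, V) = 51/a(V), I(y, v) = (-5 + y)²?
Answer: -16451085/456976 ≈ -36.000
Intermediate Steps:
p(L, V) = 51/V⁴ (p(L, V) = 51/(V⁴) = 51/V⁴)
w(l) = l*(-5 + l)² (w(l) = (-5 + l)²*l = l*(-5 + l)²)
p(66, 26) + w(-1) = 51/26⁴ - (-5 - 1)² = 51*(1/456976) - 1*(-6)² = 51/456976 - 1*36 = 51/456976 - 36 = -16451085/456976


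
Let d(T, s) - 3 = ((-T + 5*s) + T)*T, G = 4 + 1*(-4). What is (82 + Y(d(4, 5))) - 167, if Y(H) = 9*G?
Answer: -85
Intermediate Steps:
G = 0 (G = 4 - 4 = 0)
d(T, s) = 3 + 5*T*s (d(T, s) = 3 + ((-T + 5*s) + T)*T = 3 + (5*s)*T = 3 + 5*T*s)
Y(H) = 0 (Y(H) = 9*0 = 0)
(82 + Y(d(4, 5))) - 167 = (82 + 0) - 167 = 82 - 167 = -85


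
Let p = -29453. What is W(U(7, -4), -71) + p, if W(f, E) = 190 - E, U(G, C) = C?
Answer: -29192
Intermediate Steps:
W(U(7, -4), -71) + p = (190 - 1*(-71)) - 29453 = (190 + 71) - 29453 = 261 - 29453 = -29192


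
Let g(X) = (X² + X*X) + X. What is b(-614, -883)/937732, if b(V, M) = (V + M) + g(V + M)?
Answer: 1119756/234433 ≈ 4.7764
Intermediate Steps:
g(X) = X + 2*X² (g(X) = (X² + X²) + X = 2*X² + X = X + 2*X²)
b(V, M) = M + V + (M + V)*(1 + 2*M + 2*V) (b(V, M) = (V + M) + (V + M)*(1 + 2*(V + M)) = (M + V) + (M + V)*(1 + 2*(M + V)) = (M + V) + (M + V)*(1 + (2*M + 2*V)) = (M + V) + (M + V)*(1 + 2*M + 2*V) = M + V + (M + V)*(1 + 2*M + 2*V))
b(-614, -883)/937732 = (-883 - 614 + (-883 - 614)*(1 + 2*(-883) + 2*(-614)))/937732 = (-883 - 614 - 1497*(1 - 1766 - 1228))*(1/937732) = (-883 - 614 - 1497*(-2993))*(1/937732) = (-883 - 614 + 4480521)*(1/937732) = 4479024*(1/937732) = 1119756/234433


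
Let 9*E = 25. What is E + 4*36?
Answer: 1321/9 ≈ 146.78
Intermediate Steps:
E = 25/9 (E = (⅑)*25 = 25/9 ≈ 2.7778)
E + 4*36 = 25/9 + 4*36 = 25/9 + 144 = 1321/9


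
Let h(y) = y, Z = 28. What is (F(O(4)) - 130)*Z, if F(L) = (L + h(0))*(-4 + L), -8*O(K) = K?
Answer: -3577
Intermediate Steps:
O(K) = -K/8
F(L) = L*(-4 + L) (F(L) = (L + 0)*(-4 + L) = L*(-4 + L))
(F(O(4)) - 130)*Z = ((-1/8*4)*(-4 - 1/8*4) - 130)*28 = (-(-4 - 1/2)/2 - 130)*28 = (-1/2*(-9/2) - 130)*28 = (9/4 - 130)*28 = -511/4*28 = -3577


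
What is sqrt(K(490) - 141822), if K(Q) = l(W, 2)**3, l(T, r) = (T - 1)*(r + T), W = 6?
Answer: I*sqrt(77822) ≈ 278.97*I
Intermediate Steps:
l(T, r) = (-1 + T)*(T + r)
K(Q) = 64000 (K(Q) = (6**2 - 1*6 - 1*2 + 6*2)**3 = (36 - 6 - 2 + 12)**3 = 40**3 = 64000)
sqrt(K(490) - 141822) = sqrt(64000 - 141822) = sqrt(-77822) = I*sqrt(77822)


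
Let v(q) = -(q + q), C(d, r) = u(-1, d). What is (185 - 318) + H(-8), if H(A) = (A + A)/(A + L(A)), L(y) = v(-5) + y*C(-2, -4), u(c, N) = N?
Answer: -1205/9 ≈ -133.89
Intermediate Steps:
C(d, r) = d
v(q) = -2*q
L(y) = 10 - 2*y (L(y) = -2*(-5) + y*(-2) = 10 - 2*y)
H(A) = 2*A/(10 - A) (H(A) = (A + A)/(A + (10 - 2*A)) = (2*A)/(10 - A) = 2*A/(10 - A))
(185 - 318) + H(-8) = (185 - 318) + 2*(-8)/(10 - 1*(-8)) = -133 + 2*(-8)/(10 + 8) = -133 + 2*(-8)/18 = -133 + 2*(-8)*(1/18) = -133 - 8/9 = -1205/9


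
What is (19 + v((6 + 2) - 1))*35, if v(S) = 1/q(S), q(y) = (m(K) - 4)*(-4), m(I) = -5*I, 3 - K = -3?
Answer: 90475/136 ≈ 665.26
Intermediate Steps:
K = 6 (K = 3 - 1*(-3) = 3 + 3 = 6)
q(y) = 136 (q(y) = (-5*6 - 4)*(-4) = (-30 - 4)*(-4) = -34*(-4) = 136)
v(S) = 1/136
(19 + v((6 + 2) - 1))*35 = (19 + 1/136)*35 = (2585/136)*35 = 90475/136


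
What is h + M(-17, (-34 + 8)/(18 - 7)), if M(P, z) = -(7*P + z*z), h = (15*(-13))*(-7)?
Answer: 178888/121 ≈ 1478.4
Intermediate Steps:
h = 1365 (h = -195*(-7) = 1365)
M(P, z) = -z**2 - 7*P (M(P, z) = -(7*P + z**2) = -(z**2 + 7*P) = -z**2 - 7*P)
h + M(-17, (-34 + 8)/(18 - 7)) = 1365 + (-((-34 + 8)/(18 - 7))**2 - 7*(-17)) = 1365 + (-(-26/11)**2 + 119) = 1365 + (-1*676/121 + 119) = 1365 + (-676/121 + 119) = 1365 + 13723/121 = 178888/121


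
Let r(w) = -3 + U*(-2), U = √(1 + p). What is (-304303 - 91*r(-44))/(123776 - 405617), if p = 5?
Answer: 304030/281841 - 26*√6/40263 ≈ 1.0771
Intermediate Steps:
U = √6 (U = √(1 + 5) = √6 ≈ 2.4495)
r(w) = -3 - 2*√6 (r(w) = -3 + √6*(-2) = -3 - 2*√6)
(-304303 - 91*r(-44))/(123776 - 405617) = (-304303 - 91*(-3 - 2*√6))/(123776 - 405617) = (-304303 + (273 + 182*√6))/(-281841) = (-304030 + 182*√6)*(-1/281841) = 304030/281841 - 26*√6/40263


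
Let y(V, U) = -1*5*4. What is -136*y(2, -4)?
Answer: 2720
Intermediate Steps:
y(V, U) = -20 (y(V, U) = -5*4 = -20)
-136*y(2, -4) = -136*(-20) = 2720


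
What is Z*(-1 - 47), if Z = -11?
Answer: 528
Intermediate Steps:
Z*(-1 - 47) = -11*(-1 - 47) = -11*(-48) = 528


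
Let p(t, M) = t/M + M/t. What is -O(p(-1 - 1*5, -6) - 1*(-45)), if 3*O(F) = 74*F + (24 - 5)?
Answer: -3497/3 ≈ -1165.7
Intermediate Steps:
p(t, M) = M/t + t/M
O(F) = 19/3 + 74*F/3 (O(F) = (74*F + (24 - 5))/3 = (74*F + 19)/3 = (19 + 74*F)/3 = 19/3 + 74*F/3)
-O(p(-1 - 1*5, -6) - 1*(-45)) = -(19/3 + 74*((-6/(-1 - 1*5) + (-1 - 1*5)/(-6)) - 1*(-45))/3) = -(19/3 + 74*((-6/(-1 - 5) + (-1 - 5)*(-1/6)) + 45)/3) = -(19/3 + 74*((-6/(-6) - 6*(-1/6)) + 45)/3) = -(19/3 + 74*((-6*(-1/6) + 1) + 45)/3) = -(19/3 + 74*((1 + 1) + 45)/3) = -(19/3 + 74*(2 + 45)/3) = -(19/3 + (74/3)*47) = -(19/3 + 3478/3) = -1*3497/3 = -3497/3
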